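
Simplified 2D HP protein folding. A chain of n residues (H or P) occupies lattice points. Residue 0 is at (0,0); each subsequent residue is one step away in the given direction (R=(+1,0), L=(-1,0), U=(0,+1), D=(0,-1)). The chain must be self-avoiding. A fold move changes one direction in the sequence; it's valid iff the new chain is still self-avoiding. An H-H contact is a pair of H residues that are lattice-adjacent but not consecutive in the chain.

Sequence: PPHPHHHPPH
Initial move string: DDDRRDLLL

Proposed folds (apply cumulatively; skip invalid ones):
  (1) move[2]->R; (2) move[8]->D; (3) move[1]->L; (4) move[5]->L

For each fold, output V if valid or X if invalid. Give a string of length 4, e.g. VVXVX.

Initial: DDDRRDLLL -> [(0, 0), (0, -1), (0, -2), (0, -3), (1, -3), (2, -3), (2, -4), (1, -4), (0, -4), (-1, -4)]
Fold 1: move[2]->R => DDRRRDLLL VALID
Fold 2: move[8]->D => DDRRRDLLD VALID
Fold 3: move[1]->L => DLRRRDLLD INVALID (collision), skipped
Fold 4: move[5]->L => DDRRRLLLD INVALID (collision), skipped

Answer: VVXX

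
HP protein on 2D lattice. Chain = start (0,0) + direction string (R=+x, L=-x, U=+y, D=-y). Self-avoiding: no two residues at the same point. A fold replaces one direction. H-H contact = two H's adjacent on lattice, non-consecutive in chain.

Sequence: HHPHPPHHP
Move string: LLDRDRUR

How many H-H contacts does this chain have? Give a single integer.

Answer: 1

Derivation:
Positions: [(0, 0), (-1, 0), (-2, 0), (-2, -1), (-1, -1), (-1, -2), (0, -2), (0, -1), (1, -1)]
H-H contact: residue 0 @(0,0) - residue 7 @(0, -1)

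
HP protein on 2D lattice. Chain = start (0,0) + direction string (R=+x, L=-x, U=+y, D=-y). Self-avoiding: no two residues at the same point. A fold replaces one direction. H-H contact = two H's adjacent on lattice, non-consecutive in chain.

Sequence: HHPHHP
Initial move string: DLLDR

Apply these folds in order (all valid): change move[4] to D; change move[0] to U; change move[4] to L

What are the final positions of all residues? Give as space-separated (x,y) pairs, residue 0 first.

Answer: (0,0) (0,1) (-1,1) (-2,1) (-2,0) (-3,0)

Derivation:
Initial moves: DLLDR
Fold: move[4]->D => DLLDD (positions: [(0, 0), (0, -1), (-1, -1), (-2, -1), (-2, -2), (-2, -3)])
Fold: move[0]->U => ULLDD (positions: [(0, 0), (0, 1), (-1, 1), (-2, 1), (-2, 0), (-2, -1)])
Fold: move[4]->L => ULLDL (positions: [(0, 0), (0, 1), (-1, 1), (-2, 1), (-2, 0), (-3, 0)])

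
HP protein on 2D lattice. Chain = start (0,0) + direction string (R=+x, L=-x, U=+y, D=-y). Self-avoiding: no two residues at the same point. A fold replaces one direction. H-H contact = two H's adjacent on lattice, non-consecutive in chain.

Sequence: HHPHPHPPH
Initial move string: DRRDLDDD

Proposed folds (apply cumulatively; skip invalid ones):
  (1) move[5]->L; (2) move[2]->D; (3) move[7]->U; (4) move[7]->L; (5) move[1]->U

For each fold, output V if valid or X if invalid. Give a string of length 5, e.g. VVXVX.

Answer: VVXVX

Derivation:
Initial: DRRDLDDD -> [(0, 0), (0, -1), (1, -1), (2, -1), (2, -2), (1, -2), (1, -3), (1, -4), (1, -5)]
Fold 1: move[5]->L => DRRDLLDD VALID
Fold 2: move[2]->D => DRDDLLDD VALID
Fold 3: move[7]->U => DRDDLLDU INVALID (collision), skipped
Fold 4: move[7]->L => DRDDLLDL VALID
Fold 5: move[1]->U => DUDDLLDL INVALID (collision), skipped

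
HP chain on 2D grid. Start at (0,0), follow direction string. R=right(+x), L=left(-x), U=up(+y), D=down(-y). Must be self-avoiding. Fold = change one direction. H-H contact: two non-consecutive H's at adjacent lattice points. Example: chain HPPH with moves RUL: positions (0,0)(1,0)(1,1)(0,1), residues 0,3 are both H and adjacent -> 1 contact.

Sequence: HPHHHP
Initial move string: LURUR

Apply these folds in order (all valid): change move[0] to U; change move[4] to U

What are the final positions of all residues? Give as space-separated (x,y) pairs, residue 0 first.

Answer: (0,0) (0,1) (0,2) (1,2) (1,3) (1,4)

Derivation:
Initial moves: LURUR
Fold: move[0]->U => UURUR (positions: [(0, 0), (0, 1), (0, 2), (1, 2), (1, 3), (2, 3)])
Fold: move[4]->U => UURUU (positions: [(0, 0), (0, 1), (0, 2), (1, 2), (1, 3), (1, 4)])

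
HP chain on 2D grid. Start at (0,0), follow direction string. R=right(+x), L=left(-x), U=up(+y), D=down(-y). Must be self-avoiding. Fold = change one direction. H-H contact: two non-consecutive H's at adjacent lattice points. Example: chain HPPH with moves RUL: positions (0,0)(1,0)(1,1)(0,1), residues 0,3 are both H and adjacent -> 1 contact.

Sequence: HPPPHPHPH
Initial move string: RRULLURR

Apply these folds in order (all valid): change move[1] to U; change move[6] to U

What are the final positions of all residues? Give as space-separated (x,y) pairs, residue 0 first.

Initial moves: RRULLURR
Fold: move[1]->U => RUULLURR (positions: [(0, 0), (1, 0), (1, 1), (1, 2), (0, 2), (-1, 2), (-1, 3), (0, 3), (1, 3)])
Fold: move[6]->U => RUULLUUR (positions: [(0, 0), (1, 0), (1, 1), (1, 2), (0, 2), (-1, 2), (-1, 3), (-1, 4), (0, 4)])

Answer: (0,0) (1,0) (1,1) (1,2) (0,2) (-1,2) (-1,3) (-1,4) (0,4)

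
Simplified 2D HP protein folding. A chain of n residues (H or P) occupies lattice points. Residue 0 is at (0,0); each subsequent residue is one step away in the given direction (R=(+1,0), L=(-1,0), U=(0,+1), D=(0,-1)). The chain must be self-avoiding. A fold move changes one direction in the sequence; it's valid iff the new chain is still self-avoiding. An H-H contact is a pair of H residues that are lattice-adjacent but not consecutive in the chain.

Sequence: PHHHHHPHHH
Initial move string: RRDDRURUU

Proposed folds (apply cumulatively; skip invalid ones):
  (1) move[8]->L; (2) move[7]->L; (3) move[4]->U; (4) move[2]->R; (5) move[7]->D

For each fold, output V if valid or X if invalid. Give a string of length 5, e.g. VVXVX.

Initial: RRDDRURUU -> [(0, 0), (1, 0), (2, 0), (2, -1), (2, -2), (3, -2), (3, -1), (4, -1), (4, 0), (4, 1)]
Fold 1: move[8]->L => RRDDRURUL VALID
Fold 2: move[7]->L => RRDDRURLL INVALID (collision), skipped
Fold 3: move[4]->U => RRDDUURUL INVALID (collision), skipped
Fold 4: move[2]->R => RRRDRURUL VALID
Fold 5: move[7]->D => RRRDRURDL INVALID (collision), skipped

Answer: VXXVX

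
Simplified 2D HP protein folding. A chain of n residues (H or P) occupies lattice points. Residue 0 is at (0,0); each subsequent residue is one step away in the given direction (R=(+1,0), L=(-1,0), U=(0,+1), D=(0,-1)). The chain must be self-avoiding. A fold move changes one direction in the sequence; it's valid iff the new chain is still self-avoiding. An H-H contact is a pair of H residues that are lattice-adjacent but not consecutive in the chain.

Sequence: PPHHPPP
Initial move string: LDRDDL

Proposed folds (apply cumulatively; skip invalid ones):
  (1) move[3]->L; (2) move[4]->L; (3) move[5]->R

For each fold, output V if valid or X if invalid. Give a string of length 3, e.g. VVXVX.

Answer: XVX

Derivation:
Initial: LDRDDL -> [(0, 0), (-1, 0), (-1, -1), (0, -1), (0, -2), (0, -3), (-1, -3)]
Fold 1: move[3]->L => LDRLDL INVALID (collision), skipped
Fold 2: move[4]->L => LDRDLL VALID
Fold 3: move[5]->R => LDRDLR INVALID (collision), skipped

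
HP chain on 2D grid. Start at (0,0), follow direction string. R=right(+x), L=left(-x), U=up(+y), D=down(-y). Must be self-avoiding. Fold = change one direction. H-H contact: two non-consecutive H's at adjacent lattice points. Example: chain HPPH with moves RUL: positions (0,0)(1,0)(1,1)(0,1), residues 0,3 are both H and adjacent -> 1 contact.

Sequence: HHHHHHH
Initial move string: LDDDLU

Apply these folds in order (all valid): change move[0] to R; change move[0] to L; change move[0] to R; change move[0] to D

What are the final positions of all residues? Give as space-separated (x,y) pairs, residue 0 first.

Initial moves: LDDDLU
Fold: move[0]->R => RDDDLU (positions: [(0, 0), (1, 0), (1, -1), (1, -2), (1, -3), (0, -3), (0, -2)])
Fold: move[0]->L => LDDDLU (positions: [(0, 0), (-1, 0), (-1, -1), (-1, -2), (-1, -3), (-2, -3), (-2, -2)])
Fold: move[0]->R => RDDDLU (positions: [(0, 0), (1, 0), (1, -1), (1, -2), (1, -3), (0, -3), (0, -2)])
Fold: move[0]->D => DDDDLU (positions: [(0, 0), (0, -1), (0, -2), (0, -3), (0, -4), (-1, -4), (-1, -3)])

Answer: (0,0) (0,-1) (0,-2) (0,-3) (0,-4) (-1,-4) (-1,-3)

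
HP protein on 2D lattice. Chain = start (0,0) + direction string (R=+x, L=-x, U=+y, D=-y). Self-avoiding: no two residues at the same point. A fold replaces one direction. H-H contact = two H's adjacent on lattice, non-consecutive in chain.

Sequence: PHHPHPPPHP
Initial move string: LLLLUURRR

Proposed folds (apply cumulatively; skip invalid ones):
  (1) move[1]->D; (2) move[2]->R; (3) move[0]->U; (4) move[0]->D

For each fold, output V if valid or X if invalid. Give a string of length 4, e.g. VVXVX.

Initial: LLLLUURRR -> [(0, 0), (-1, 0), (-2, 0), (-3, 0), (-4, 0), (-4, 1), (-4, 2), (-3, 2), (-2, 2), (-1, 2)]
Fold 1: move[1]->D => LDLLUURRR VALID
Fold 2: move[2]->R => LDRLUURRR INVALID (collision), skipped
Fold 3: move[0]->U => UDLLUURRR INVALID (collision), skipped
Fold 4: move[0]->D => DDLLUURRR INVALID (collision), skipped

Answer: VXXX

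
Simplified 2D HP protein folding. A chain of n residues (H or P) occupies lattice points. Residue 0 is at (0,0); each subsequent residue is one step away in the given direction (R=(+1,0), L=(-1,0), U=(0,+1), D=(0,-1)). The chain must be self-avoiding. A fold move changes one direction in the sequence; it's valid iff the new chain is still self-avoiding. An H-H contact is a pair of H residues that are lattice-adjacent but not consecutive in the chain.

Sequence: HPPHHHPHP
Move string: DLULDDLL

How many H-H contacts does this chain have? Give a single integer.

Positions: [(0, 0), (0, -1), (-1, -1), (-1, 0), (-2, 0), (-2, -1), (-2, -2), (-3, -2), (-4, -2)]
H-H contact: residue 0 @(0,0) - residue 3 @(-1, 0)

Answer: 1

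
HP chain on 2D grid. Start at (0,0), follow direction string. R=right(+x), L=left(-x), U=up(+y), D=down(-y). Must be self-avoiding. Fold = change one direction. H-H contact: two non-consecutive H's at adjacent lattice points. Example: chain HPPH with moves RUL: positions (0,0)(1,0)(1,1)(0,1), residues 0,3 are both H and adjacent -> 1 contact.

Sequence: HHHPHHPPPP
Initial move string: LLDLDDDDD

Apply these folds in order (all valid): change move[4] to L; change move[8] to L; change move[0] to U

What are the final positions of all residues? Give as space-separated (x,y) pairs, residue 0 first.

Answer: (0,0) (0,1) (-1,1) (-1,0) (-2,0) (-3,0) (-3,-1) (-3,-2) (-3,-3) (-4,-3)

Derivation:
Initial moves: LLDLDDDDD
Fold: move[4]->L => LLDLLDDDD (positions: [(0, 0), (-1, 0), (-2, 0), (-2, -1), (-3, -1), (-4, -1), (-4, -2), (-4, -3), (-4, -4), (-4, -5)])
Fold: move[8]->L => LLDLLDDDL (positions: [(0, 0), (-1, 0), (-2, 0), (-2, -1), (-3, -1), (-4, -1), (-4, -2), (-4, -3), (-4, -4), (-5, -4)])
Fold: move[0]->U => ULDLLDDDL (positions: [(0, 0), (0, 1), (-1, 1), (-1, 0), (-2, 0), (-3, 0), (-3, -1), (-3, -2), (-3, -3), (-4, -3)])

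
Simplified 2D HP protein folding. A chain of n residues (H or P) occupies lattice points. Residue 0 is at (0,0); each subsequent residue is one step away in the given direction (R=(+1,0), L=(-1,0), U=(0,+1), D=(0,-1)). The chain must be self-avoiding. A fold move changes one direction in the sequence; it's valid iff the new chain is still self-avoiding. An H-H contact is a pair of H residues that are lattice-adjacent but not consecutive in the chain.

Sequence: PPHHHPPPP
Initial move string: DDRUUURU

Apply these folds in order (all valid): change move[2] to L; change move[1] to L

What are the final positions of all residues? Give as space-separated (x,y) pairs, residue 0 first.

Initial moves: DDRUUURU
Fold: move[2]->L => DDLUUURU (positions: [(0, 0), (0, -1), (0, -2), (-1, -2), (-1, -1), (-1, 0), (-1, 1), (0, 1), (0, 2)])
Fold: move[1]->L => DLLUUURU (positions: [(0, 0), (0, -1), (-1, -1), (-2, -1), (-2, 0), (-2, 1), (-2, 2), (-1, 2), (-1, 3)])

Answer: (0,0) (0,-1) (-1,-1) (-2,-1) (-2,0) (-2,1) (-2,2) (-1,2) (-1,3)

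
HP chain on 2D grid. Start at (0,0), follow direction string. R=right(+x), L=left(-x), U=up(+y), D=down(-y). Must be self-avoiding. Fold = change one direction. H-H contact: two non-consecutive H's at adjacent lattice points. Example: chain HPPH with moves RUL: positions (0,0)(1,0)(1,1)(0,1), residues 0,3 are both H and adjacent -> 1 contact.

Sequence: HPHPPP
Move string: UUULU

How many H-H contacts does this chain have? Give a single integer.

Positions: [(0, 0), (0, 1), (0, 2), (0, 3), (-1, 3), (-1, 4)]
No H-H contacts found.

Answer: 0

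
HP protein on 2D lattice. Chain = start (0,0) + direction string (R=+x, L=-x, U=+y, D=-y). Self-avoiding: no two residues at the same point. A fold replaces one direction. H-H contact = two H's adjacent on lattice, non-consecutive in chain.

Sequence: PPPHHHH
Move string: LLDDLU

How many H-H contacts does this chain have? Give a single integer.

Answer: 1

Derivation:
Positions: [(0, 0), (-1, 0), (-2, 0), (-2, -1), (-2, -2), (-3, -2), (-3, -1)]
H-H contact: residue 3 @(-2,-1) - residue 6 @(-3, -1)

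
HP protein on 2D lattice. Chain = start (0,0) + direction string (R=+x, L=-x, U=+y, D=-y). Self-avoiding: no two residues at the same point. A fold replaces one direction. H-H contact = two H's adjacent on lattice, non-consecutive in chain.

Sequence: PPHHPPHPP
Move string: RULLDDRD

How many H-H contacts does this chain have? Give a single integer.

Positions: [(0, 0), (1, 0), (1, 1), (0, 1), (-1, 1), (-1, 0), (-1, -1), (0, -1), (0, -2)]
No H-H contacts found.

Answer: 0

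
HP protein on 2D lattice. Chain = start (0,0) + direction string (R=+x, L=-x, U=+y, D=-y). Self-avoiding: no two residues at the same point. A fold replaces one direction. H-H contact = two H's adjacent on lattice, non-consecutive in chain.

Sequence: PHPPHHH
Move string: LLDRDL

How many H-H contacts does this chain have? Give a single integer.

Positions: [(0, 0), (-1, 0), (-2, 0), (-2, -1), (-1, -1), (-1, -2), (-2, -2)]
H-H contact: residue 1 @(-1,0) - residue 4 @(-1, -1)

Answer: 1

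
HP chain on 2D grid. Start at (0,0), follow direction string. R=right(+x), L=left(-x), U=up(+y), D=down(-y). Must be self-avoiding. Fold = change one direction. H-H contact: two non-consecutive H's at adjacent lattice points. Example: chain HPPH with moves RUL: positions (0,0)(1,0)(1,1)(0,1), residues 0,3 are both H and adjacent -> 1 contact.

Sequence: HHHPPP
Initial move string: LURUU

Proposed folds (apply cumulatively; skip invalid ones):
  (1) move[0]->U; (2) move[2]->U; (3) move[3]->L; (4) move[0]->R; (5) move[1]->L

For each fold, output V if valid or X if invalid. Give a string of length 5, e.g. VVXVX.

Answer: VVVVX

Derivation:
Initial: LURUU -> [(0, 0), (-1, 0), (-1, 1), (0, 1), (0, 2), (0, 3)]
Fold 1: move[0]->U => UURUU VALID
Fold 2: move[2]->U => UUUUU VALID
Fold 3: move[3]->L => UUULU VALID
Fold 4: move[0]->R => RUULU VALID
Fold 5: move[1]->L => RLULU INVALID (collision), skipped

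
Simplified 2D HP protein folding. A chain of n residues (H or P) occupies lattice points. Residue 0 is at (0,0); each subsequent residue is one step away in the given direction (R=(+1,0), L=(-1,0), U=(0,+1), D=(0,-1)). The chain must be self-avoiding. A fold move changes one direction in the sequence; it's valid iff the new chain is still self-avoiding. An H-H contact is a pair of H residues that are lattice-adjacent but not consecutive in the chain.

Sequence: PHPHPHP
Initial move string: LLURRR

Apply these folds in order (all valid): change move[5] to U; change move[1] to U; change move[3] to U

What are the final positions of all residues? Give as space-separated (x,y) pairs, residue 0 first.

Initial moves: LLURRR
Fold: move[5]->U => LLURRU (positions: [(0, 0), (-1, 0), (-2, 0), (-2, 1), (-1, 1), (0, 1), (0, 2)])
Fold: move[1]->U => LUURRU (positions: [(0, 0), (-1, 0), (-1, 1), (-1, 2), (0, 2), (1, 2), (1, 3)])
Fold: move[3]->U => LUUURU (positions: [(0, 0), (-1, 0), (-1, 1), (-1, 2), (-1, 3), (0, 3), (0, 4)])

Answer: (0,0) (-1,0) (-1,1) (-1,2) (-1,3) (0,3) (0,4)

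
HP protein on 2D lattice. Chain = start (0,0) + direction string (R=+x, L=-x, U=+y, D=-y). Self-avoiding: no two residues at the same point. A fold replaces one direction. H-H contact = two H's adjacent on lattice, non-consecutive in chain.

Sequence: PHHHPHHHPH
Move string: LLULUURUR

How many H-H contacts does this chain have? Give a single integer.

Answer: 0

Derivation:
Positions: [(0, 0), (-1, 0), (-2, 0), (-2, 1), (-3, 1), (-3, 2), (-3, 3), (-2, 3), (-2, 4), (-1, 4)]
No H-H contacts found.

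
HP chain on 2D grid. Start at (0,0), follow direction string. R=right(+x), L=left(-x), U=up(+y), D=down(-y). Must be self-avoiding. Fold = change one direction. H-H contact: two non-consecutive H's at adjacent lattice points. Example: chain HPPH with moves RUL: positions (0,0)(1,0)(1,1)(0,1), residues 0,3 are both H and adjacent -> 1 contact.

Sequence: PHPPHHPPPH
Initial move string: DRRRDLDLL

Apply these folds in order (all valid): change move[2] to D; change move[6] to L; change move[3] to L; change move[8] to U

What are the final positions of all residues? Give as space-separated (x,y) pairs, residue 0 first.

Answer: (0,0) (0,-1) (1,-1) (1,-2) (0,-2) (0,-3) (-1,-3) (-2,-3) (-3,-3) (-3,-2)

Derivation:
Initial moves: DRRRDLDLL
Fold: move[2]->D => DRDRDLDLL (positions: [(0, 0), (0, -1), (1, -1), (1, -2), (2, -2), (2, -3), (1, -3), (1, -4), (0, -4), (-1, -4)])
Fold: move[6]->L => DRDRDLLLL (positions: [(0, 0), (0, -1), (1, -1), (1, -2), (2, -2), (2, -3), (1, -3), (0, -3), (-1, -3), (-2, -3)])
Fold: move[3]->L => DRDLDLLLL (positions: [(0, 0), (0, -1), (1, -1), (1, -2), (0, -2), (0, -3), (-1, -3), (-2, -3), (-3, -3), (-4, -3)])
Fold: move[8]->U => DRDLDLLLU (positions: [(0, 0), (0, -1), (1, -1), (1, -2), (0, -2), (0, -3), (-1, -3), (-2, -3), (-3, -3), (-3, -2)])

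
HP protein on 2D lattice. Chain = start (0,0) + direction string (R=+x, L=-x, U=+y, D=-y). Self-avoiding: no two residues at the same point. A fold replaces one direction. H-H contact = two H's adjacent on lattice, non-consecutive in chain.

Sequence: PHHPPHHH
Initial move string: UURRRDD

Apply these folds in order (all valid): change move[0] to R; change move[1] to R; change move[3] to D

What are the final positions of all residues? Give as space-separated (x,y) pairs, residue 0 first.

Answer: (0,0) (1,0) (2,0) (3,0) (3,-1) (4,-1) (4,-2) (4,-3)

Derivation:
Initial moves: UURRRDD
Fold: move[0]->R => RURRRDD (positions: [(0, 0), (1, 0), (1, 1), (2, 1), (3, 1), (4, 1), (4, 0), (4, -1)])
Fold: move[1]->R => RRRRRDD (positions: [(0, 0), (1, 0), (2, 0), (3, 0), (4, 0), (5, 0), (5, -1), (5, -2)])
Fold: move[3]->D => RRRDRDD (positions: [(0, 0), (1, 0), (2, 0), (3, 0), (3, -1), (4, -1), (4, -2), (4, -3)])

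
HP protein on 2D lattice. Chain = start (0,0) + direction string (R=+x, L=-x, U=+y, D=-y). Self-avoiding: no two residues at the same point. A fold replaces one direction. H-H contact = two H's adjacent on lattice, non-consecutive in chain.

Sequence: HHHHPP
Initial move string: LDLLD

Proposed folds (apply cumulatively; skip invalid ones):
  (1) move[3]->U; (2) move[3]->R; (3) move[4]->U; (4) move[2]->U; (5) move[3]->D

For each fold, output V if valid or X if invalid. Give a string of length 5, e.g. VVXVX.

Answer: XXVXX

Derivation:
Initial: LDLLD -> [(0, 0), (-1, 0), (-1, -1), (-2, -1), (-3, -1), (-3, -2)]
Fold 1: move[3]->U => LDLUD INVALID (collision), skipped
Fold 2: move[3]->R => LDLRD INVALID (collision), skipped
Fold 3: move[4]->U => LDLLU VALID
Fold 4: move[2]->U => LDULU INVALID (collision), skipped
Fold 5: move[3]->D => LDLDU INVALID (collision), skipped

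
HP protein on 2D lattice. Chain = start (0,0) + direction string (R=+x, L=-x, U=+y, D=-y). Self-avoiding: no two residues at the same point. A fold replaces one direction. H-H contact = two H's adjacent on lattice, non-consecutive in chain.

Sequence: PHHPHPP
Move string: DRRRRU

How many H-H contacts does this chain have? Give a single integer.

Positions: [(0, 0), (0, -1), (1, -1), (2, -1), (3, -1), (4, -1), (4, 0)]
No H-H contacts found.

Answer: 0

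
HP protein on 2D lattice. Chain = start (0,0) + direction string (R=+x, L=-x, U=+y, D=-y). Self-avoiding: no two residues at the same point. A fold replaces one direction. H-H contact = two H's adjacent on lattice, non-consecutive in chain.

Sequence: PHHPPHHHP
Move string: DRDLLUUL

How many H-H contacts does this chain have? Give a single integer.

Answer: 1

Derivation:
Positions: [(0, 0), (0, -1), (1, -1), (1, -2), (0, -2), (-1, -2), (-1, -1), (-1, 0), (-2, 0)]
H-H contact: residue 1 @(0,-1) - residue 6 @(-1, -1)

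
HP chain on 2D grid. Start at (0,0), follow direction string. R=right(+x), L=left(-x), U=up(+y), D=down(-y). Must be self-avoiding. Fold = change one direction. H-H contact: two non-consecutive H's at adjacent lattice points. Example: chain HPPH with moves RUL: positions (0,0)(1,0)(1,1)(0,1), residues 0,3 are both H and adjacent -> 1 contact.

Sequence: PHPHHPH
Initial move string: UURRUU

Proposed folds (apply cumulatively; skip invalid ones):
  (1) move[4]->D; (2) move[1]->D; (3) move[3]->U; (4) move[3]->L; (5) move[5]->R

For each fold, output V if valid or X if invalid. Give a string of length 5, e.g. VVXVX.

Initial: UURRUU -> [(0, 0), (0, 1), (0, 2), (1, 2), (2, 2), (2, 3), (2, 4)]
Fold 1: move[4]->D => UURRDU INVALID (collision), skipped
Fold 2: move[1]->D => UDRRUU INVALID (collision), skipped
Fold 3: move[3]->U => UURUUU VALID
Fold 4: move[3]->L => UURLUU INVALID (collision), skipped
Fold 5: move[5]->R => UURUUR VALID

Answer: XXVXV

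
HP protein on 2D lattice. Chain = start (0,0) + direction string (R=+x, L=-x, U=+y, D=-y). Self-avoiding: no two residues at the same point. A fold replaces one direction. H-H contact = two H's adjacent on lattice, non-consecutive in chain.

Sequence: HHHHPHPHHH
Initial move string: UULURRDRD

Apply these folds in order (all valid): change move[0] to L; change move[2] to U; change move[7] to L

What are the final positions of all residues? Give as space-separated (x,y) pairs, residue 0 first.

Initial moves: UULURRDRD
Fold: move[0]->L => LULURRDRD (positions: [(0, 0), (-1, 0), (-1, 1), (-2, 1), (-2, 2), (-1, 2), (0, 2), (0, 1), (1, 1), (1, 0)])
Fold: move[2]->U => LUUURRDRD (positions: [(0, 0), (-1, 0), (-1, 1), (-1, 2), (-1, 3), (0, 3), (1, 3), (1, 2), (2, 2), (2, 1)])
Fold: move[7]->L => LUUURRDLD (positions: [(0, 0), (-1, 0), (-1, 1), (-1, 2), (-1, 3), (0, 3), (1, 3), (1, 2), (0, 2), (0, 1)])

Answer: (0,0) (-1,0) (-1,1) (-1,2) (-1,3) (0,3) (1,3) (1,2) (0,2) (0,1)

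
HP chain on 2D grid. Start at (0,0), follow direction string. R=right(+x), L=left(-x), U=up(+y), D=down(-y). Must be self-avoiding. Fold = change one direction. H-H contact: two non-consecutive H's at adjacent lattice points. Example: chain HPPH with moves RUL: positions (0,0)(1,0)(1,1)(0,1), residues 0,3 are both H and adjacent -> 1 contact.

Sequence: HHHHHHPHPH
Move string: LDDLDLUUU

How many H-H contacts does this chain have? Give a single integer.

Answer: 1

Derivation:
Positions: [(0, 0), (-1, 0), (-1, -1), (-1, -2), (-2, -2), (-2, -3), (-3, -3), (-3, -2), (-3, -1), (-3, 0)]
H-H contact: residue 4 @(-2,-2) - residue 7 @(-3, -2)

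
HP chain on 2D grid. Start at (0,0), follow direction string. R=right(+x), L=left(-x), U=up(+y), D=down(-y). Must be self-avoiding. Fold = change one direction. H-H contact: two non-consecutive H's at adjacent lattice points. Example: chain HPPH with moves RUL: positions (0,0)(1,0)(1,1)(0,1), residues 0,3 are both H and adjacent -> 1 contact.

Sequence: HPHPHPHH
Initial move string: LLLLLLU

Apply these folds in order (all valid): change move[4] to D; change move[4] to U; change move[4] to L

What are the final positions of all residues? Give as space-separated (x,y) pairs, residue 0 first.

Initial moves: LLLLLLU
Fold: move[4]->D => LLLLDLU (positions: [(0, 0), (-1, 0), (-2, 0), (-3, 0), (-4, 0), (-4, -1), (-5, -1), (-5, 0)])
Fold: move[4]->U => LLLLULU (positions: [(0, 0), (-1, 0), (-2, 0), (-3, 0), (-4, 0), (-4, 1), (-5, 1), (-5, 2)])
Fold: move[4]->L => LLLLLLU (positions: [(0, 0), (-1, 0), (-2, 0), (-3, 0), (-4, 0), (-5, 0), (-6, 0), (-6, 1)])

Answer: (0,0) (-1,0) (-2,0) (-3,0) (-4,0) (-5,0) (-6,0) (-6,1)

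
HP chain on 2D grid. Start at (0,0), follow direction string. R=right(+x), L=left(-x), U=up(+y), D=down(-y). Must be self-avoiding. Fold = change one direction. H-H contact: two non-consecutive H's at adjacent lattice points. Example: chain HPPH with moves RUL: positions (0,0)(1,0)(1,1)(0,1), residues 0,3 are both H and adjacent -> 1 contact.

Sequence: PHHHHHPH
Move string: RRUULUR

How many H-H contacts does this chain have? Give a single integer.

Answer: 1

Derivation:
Positions: [(0, 0), (1, 0), (2, 0), (2, 1), (2, 2), (1, 2), (1, 3), (2, 3)]
H-H contact: residue 4 @(2,2) - residue 7 @(2, 3)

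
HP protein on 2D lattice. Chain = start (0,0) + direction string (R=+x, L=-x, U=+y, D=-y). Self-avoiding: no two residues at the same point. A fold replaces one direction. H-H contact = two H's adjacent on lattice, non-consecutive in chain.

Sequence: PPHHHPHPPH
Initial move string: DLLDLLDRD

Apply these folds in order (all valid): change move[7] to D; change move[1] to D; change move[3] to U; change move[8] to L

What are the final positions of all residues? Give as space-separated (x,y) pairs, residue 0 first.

Answer: (0,0) (0,-1) (0,-2) (-1,-2) (-1,-1) (-2,-1) (-3,-1) (-3,-2) (-3,-3) (-4,-3)

Derivation:
Initial moves: DLLDLLDRD
Fold: move[7]->D => DLLDLLDDD (positions: [(0, 0), (0, -1), (-1, -1), (-2, -1), (-2, -2), (-3, -2), (-4, -2), (-4, -3), (-4, -4), (-4, -5)])
Fold: move[1]->D => DDLDLLDDD (positions: [(0, 0), (0, -1), (0, -2), (-1, -2), (-1, -3), (-2, -3), (-3, -3), (-3, -4), (-3, -5), (-3, -6)])
Fold: move[3]->U => DDLULLDDD (positions: [(0, 0), (0, -1), (0, -2), (-1, -2), (-1, -1), (-2, -1), (-3, -1), (-3, -2), (-3, -3), (-3, -4)])
Fold: move[8]->L => DDLULLDDL (positions: [(0, 0), (0, -1), (0, -2), (-1, -2), (-1, -1), (-2, -1), (-3, -1), (-3, -2), (-3, -3), (-4, -3)])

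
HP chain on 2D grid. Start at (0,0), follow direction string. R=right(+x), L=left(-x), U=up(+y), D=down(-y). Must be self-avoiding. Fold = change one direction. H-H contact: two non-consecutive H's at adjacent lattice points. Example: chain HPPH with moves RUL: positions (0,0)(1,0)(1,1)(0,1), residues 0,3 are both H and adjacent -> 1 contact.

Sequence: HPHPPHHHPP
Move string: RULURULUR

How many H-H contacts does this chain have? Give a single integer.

Positions: [(0, 0), (1, 0), (1, 1), (0, 1), (0, 2), (1, 2), (1, 3), (0, 3), (0, 4), (1, 4)]
H-H contact: residue 2 @(1,1) - residue 5 @(1, 2)

Answer: 1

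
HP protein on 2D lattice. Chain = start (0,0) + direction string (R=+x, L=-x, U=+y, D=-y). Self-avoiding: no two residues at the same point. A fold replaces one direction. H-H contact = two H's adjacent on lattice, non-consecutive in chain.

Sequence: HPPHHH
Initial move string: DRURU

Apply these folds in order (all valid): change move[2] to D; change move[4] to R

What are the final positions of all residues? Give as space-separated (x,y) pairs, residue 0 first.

Initial moves: DRURU
Fold: move[2]->D => DRDRU (positions: [(0, 0), (0, -1), (1, -1), (1, -2), (2, -2), (2, -1)])
Fold: move[4]->R => DRDRR (positions: [(0, 0), (0, -1), (1, -1), (1, -2), (2, -2), (3, -2)])

Answer: (0,0) (0,-1) (1,-1) (1,-2) (2,-2) (3,-2)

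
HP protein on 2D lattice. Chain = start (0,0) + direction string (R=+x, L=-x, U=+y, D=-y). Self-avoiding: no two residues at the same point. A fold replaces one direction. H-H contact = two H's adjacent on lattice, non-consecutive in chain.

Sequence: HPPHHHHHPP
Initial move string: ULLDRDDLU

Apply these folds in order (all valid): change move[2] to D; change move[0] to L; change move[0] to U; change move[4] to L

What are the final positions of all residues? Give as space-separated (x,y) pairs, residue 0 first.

Initial moves: ULLDRDDLU
Fold: move[2]->D => ULDDRDDLU (positions: [(0, 0), (0, 1), (-1, 1), (-1, 0), (-1, -1), (0, -1), (0, -2), (0, -3), (-1, -3), (-1, -2)])
Fold: move[0]->L => LLDDRDDLU (positions: [(0, 0), (-1, 0), (-2, 0), (-2, -1), (-2, -2), (-1, -2), (-1, -3), (-1, -4), (-2, -4), (-2, -3)])
Fold: move[0]->U => ULDDRDDLU (positions: [(0, 0), (0, 1), (-1, 1), (-1, 0), (-1, -1), (0, -1), (0, -2), (0, -3), (-1, -3), (-1, -2)])
Fold: move[4]->L => ULDDLDDLU (positions: [(0, 0), (0, 1), (-1, 1), (-1, 0), (-1, -1), (-2, -1), (-2, -2), (-2, -3), (-3, -3), (-3, -2)])

Answer: (0,0) (0,1) (-1,1) (-1,0) (-1,-1) (-2,-1) (-2,-2) (-2,-3) (-3,-3) (-3,-2)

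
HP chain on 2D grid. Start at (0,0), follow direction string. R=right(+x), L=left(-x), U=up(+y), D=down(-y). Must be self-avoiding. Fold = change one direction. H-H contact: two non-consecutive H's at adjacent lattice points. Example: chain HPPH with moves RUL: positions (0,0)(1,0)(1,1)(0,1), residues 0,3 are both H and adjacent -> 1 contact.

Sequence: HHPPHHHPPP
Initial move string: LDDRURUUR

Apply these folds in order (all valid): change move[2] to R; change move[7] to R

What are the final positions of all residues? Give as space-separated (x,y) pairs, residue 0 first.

Initial moves: LDDRURUUR
Fold: move[2]->R => LDRRURUUR (positions: [(0, 0), (-1, 0), (-1, -1), (0, -1), (1, -1), (1, 0), (2, 0), (2, 1), (2, 2), (3, 2)])
Fold: move[7]->R => LDRRURURR (positions: [(0, 0), (-1, 0), (-1, -1), (0, -1), (1, -1), (1, 0), (2, 0), (2, 1), (3, 1), (4, 1)])

Answer: (0,0) (-1,0) (-1,-1) (0,-1) (1,-1) (1,0) (2,0) (2,1) (3,1) (4,1)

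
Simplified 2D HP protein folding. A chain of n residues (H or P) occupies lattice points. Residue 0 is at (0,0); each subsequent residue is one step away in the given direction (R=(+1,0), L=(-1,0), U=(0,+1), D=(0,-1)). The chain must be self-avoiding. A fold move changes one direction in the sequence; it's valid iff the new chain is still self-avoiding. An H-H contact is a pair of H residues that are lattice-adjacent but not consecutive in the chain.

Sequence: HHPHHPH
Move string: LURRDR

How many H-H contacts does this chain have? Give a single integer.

Answer: 1

Derivation:
Positions: [(0, 0), (-1, 0), (-1, 1), (0, 1), (1, 1), (1, 0), (2, 0)]
H-H contact: residue 0 @(0,0) - residue 3 @(0, 1)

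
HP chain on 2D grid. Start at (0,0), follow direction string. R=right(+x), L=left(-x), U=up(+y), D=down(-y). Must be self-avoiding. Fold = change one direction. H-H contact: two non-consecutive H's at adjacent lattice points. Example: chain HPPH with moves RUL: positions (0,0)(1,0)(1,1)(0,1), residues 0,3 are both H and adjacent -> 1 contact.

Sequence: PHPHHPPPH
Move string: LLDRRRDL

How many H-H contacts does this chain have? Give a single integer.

Positions: [(0, 0), (-1, 0), (-2, 0), (-2, -1), (-1, -1), (0, -1), (1, -1), (1, -2), (0, -2)]
H-H contact: residue 1 @(-1,0) - residue 4 @(-1, -1)

Answer: 1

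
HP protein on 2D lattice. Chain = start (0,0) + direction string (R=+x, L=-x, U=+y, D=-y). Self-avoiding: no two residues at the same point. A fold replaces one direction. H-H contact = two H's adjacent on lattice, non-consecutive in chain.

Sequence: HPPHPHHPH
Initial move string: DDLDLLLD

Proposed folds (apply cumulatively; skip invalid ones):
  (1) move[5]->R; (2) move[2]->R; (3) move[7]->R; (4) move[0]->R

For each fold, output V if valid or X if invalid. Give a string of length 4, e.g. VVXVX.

Answer: XVXV

Derivation:
Initial: DDLDLLLD -> [(0, 0), (0, -1), (0, -2), (-1, -2), (-1, -3), (-2, -3), (-3, -3), (-4, -3), (-4, -4)]
Fold 1: move[5]->R => DDLDLRLD INVALID (collision), skipped
Fold 2: move[2]->R => DDRDLLLD VALID
Fold 3: move[7]->R => DDRDLLLR INVALID (collision), skipped
Fold 4: move[0]->R => RDRDLLLD VALID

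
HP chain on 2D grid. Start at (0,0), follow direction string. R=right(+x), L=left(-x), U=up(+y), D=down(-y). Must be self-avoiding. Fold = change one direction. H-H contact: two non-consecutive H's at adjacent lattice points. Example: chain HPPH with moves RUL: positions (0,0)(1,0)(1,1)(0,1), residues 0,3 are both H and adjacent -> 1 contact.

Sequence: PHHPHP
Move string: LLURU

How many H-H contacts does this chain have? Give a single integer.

Positions: [(0, 0), (-1, 0), (-2, 0), (-2, 1), (-1, 1), (-1, 2)]
H-H contact: residue 1 @(-1,0) - residue 4 @(-1, 1)

Answer: 1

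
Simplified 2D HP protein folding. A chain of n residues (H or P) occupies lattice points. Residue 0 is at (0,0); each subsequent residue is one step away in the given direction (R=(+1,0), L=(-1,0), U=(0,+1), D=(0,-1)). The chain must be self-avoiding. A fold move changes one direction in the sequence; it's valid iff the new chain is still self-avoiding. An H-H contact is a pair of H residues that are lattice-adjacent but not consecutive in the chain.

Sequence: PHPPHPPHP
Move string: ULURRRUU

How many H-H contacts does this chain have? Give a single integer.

Positions: [(0, 0), (0, 1), (-1, 1), (-1, 2), (0, 2), (1, 2), (2, 2), (2, 3), (2, 4)]
H-H contact: residue 1 @(0,1) - residue 4 @(0, 2)

Answer: 1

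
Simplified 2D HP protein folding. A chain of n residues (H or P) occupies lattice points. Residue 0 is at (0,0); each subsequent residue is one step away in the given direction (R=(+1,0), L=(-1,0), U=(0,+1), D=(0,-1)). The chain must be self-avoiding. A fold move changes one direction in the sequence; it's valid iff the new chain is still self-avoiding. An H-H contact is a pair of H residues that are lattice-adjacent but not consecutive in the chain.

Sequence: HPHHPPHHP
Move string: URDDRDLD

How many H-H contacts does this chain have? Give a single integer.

Answer: 1

Derivation:
Positions: [(0, 0), (0, 1), (1, 1), (1, 0), (1, -1), (2, -1), (2, -2), (1, -2), (1, -3)]
H-H contact: residue 0 @(0,0) - residue 3 @(1, 0)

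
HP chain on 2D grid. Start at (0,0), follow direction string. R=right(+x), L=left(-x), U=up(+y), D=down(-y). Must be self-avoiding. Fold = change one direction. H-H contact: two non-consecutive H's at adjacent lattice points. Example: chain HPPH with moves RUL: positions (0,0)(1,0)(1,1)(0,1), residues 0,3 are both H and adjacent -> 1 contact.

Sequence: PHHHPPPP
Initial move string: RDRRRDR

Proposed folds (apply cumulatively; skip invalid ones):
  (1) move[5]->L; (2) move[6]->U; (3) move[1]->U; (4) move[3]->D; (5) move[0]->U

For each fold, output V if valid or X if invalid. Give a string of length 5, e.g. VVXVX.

Initial: RDRRRDR -> [(0, 0), (1, 0), (1, -1), (2, -1), (3, -1), (4, -1), (4, -2), (5, -2)]
Fold 1: move[5]->L => RDRRRLR INVALID (collision), skipped
Fold 2: move[6]->U => RDRRRDU INVALID (collision), skipped
Fold 3: move[1]->U => RURRRDR VALID
Fold 4: move[3]->D => RURDRDR VALID
Fold 5: move[0]->U => UURDRDR VALID

Answer: XXVVV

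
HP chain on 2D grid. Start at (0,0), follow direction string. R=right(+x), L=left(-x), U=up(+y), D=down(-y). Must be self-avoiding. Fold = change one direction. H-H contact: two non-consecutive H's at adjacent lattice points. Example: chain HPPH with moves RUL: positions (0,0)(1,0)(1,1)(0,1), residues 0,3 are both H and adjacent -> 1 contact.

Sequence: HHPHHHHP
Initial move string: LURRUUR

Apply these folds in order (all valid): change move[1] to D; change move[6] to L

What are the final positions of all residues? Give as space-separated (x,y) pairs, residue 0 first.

Initial moves: LURRUUR
Fold: move[1]->D => LDRRUUR (positions: [(0, 0), (-1, 0), (-1, -1), (0, -1), (1, -1), (1, 0), (1, 1), (2, 1)])
Fold: move[6]->L => LDRRUUL (positions: [(0, 0), (-1, 0), (-1, -1), (0, -1), (1, -1), (1, 0), (1, 1), (0, 1)])

Answer: (0,0) (-1,0) (-1,-1) (0,-1) (1,-1) (1,0) (1,1) (0,1)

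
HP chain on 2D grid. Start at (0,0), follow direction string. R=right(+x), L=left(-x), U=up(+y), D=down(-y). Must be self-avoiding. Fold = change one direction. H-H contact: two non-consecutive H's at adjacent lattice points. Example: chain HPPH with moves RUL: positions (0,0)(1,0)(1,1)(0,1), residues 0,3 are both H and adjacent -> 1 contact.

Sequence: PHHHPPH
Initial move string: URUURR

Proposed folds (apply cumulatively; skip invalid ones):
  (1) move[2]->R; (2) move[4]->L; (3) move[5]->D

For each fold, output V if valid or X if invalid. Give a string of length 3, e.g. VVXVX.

Initial: URUURR -> [(0, 0), (0, 1), (1, 1), (1, 2), (1, 3), (2, 3), (3, 3)]
Fold 1: move[2]->R => URRURR VALID
Fold 2: move[4]->L => URRULR INVALID (collision), skipped
Fold 3: move[5]->D => URRURD VALID

Answer: VXV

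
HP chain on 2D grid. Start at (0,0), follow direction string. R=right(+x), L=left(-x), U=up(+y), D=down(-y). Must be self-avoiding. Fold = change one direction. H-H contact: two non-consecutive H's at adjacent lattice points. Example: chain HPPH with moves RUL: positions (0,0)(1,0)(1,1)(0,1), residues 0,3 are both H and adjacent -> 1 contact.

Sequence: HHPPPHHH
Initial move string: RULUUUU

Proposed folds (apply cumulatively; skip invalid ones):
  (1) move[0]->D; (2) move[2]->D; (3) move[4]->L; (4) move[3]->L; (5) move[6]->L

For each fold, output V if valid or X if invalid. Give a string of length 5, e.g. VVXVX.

Answer: XXVVV

Derivation:
Initial: RULUUUU -> [(0, 0), (1, 0), (1, 1), (0, 1), (0, 2), (0, 3), (0, 4), (0, 5)]
Fold 1: move[0]->D => DULUUUU INVALID (collision), skipped
Fold 2: move[2]->D => RUDUUUU INVALID (collision), skipped
Fold 3: move[4]->L => RULULUU VALID
Fold 4: move[3]->L => RULLLUU VALID
Fold 5: move[6]->L => RULLLUL VALID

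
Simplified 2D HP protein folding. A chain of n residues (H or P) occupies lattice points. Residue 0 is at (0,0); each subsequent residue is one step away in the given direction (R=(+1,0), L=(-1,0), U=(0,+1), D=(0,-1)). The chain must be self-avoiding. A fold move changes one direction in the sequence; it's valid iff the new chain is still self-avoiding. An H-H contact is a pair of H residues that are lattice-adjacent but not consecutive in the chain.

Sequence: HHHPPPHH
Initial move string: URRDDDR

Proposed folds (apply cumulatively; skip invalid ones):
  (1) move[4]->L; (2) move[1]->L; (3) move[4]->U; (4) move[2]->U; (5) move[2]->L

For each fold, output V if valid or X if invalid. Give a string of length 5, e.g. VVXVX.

Answer: VXXXX

Derivation:
Initial: URRDDDR -> [(0, 0), (0, 1), (1, 1), (2, 1), (2, 0), (2, -1), (2, -2), (3, -2)]
Fold 1: move[4]->L => URRDLDR VALID
Fold 2: move[1]->L => ULRDLDR INVALID (collision), skipped
Fold 3: move[4]->U => URRDUDR INVALID (collision), skipped
Fold 4: move[2]->U => URUDLDR INVALID (collision), skipped
Fold 5: move[2]->L => URLDLDR INVALID (collision), skipped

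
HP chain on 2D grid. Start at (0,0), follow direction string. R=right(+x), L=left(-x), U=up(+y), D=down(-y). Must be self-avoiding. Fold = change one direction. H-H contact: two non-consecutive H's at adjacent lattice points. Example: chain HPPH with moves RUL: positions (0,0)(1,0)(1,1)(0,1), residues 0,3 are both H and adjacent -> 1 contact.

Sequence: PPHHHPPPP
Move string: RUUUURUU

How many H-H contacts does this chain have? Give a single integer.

Positions: [(0, 0), (1, 0), (1, 1), (1, 2), (1, 3), (1, 4), (2, 4), (2, 5), (2, 6)]
No H-H contacts found.

Answer: 0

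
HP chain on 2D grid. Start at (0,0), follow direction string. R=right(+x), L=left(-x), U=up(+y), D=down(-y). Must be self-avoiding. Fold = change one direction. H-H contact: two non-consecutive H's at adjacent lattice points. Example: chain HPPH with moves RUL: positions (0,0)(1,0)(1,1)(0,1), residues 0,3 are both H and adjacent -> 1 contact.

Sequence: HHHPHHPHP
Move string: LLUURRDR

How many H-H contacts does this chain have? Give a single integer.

Answer: 1

Derivation:
Positions: [(0, 0), (-1, 0), (-2, 0), (-2, 1), (-2, 2), (-1, 2), (0, 2), (0, 1), (1, 1)]
H-H contact: residue 0 @(0,0) - residue 7 @(0, 1)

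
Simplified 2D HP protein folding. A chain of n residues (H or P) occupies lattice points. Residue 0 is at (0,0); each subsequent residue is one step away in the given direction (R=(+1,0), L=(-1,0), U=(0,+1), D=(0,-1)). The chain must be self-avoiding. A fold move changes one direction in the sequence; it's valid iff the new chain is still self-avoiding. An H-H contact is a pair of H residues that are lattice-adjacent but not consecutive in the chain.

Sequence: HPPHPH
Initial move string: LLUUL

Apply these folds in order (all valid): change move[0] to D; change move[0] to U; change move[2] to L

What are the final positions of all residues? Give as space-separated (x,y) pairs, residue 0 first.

Initial moves: LLUUL
Fold: move[0]->D => DLUUL (positions: [(0, 0), (0, -1), (-1, -1), (-1, 0), (-1, 1), (-2, 1)])
Fold: move[0]->U => ULUUL (positions: [(0, 0), (0, 1), (-1, 1), (-1, 2), (-1, 3), (-2, 3)])
Fold: move[2]->L => ULLUL (positions: [(0, 0), (0, 1), (-1, 1), (-2, 1), (-2, 2), (-3, 2)])

Answer: (0,0) (0,1) (-1,1) (-2,1) (-2,2) (-3,2)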